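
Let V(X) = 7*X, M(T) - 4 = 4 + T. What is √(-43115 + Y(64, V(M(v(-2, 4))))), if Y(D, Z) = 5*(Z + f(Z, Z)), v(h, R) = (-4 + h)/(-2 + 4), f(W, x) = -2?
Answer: 5*I*√1718 ≈ 207.24*I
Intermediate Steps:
v(h, R) = -2 + h/2 (v(h, R) = (-4 + h)/2 = (-4 + h)*(½) = -2 + h/2)
M(T) = 8 + T (M(T) = 4 + (4 + T) = 8 + T)
Y(D, Z) = -10 + 5*Z (Y(D, Z) = 5*(Z - 2) = 5*(-2 + Z) = -10 + 5*Z)
√(-43115 + Y(64, V(M(v(-2, 4))))) = √(-43115 + (-10 + 5*(7*(8 + (-2 + (½)*(-2)))))) = √(-43115 + (-10 + 5*(7*(8 + (-2 - 1))))) = √(-43115 + (-10 + 5*(7*(8 - 3)))) = √(-43115 + (-10 + 5*(7*5))) = √(-43115 + (-10 + 5*35)) = √(-43115 + (-10 + 175)) = √(-43115 + 165) = √(-42950) = 5*I*√1718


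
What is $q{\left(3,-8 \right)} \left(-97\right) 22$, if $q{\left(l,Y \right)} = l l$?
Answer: $-19206$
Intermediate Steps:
$q{\left(l,Y \right)} = l^{2}$
$q{\left(3,-8 \right)} \left(-97\right) 22 = 3^{2} \left(-97\right) 22 = 9 \left(-97\right) 22 = \left(-873\right) 22 = -19206$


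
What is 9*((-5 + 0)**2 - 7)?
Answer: 162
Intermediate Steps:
9*((-5 + 0)**2 - 7) = 9*((-5)**2 - 7) = 9*(25 - 7) = 9*18 = 162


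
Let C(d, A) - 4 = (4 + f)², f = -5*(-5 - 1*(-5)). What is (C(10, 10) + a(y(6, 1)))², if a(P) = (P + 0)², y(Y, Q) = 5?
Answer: 2025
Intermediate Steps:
a(P) = P²
f = 0 (f = -5*(-5 + 5) = -5*0 = 0)
C(d, A) = 20 (C(d, A) = 4 + (4 + 0)² = 4 + 4² = 4 + 16 = 20)
(C(10, 10) + a(y(6, 1)))² = (20 + 5²)² = (20 + 25)² = 45² = 2025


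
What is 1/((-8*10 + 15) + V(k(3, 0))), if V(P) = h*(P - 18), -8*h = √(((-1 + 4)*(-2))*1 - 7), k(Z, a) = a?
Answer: -80/5281 - 36*I*√13/68653 ≈ -0.015149 - 0.0018907*I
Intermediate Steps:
h = -I*√13/8 (h = -√(((-1 + 4)*(-2))*1 - 7)/8 = -√((3*(-2))*1 - 7)/8 = -√(-6*1 - 7)/8 = -√(-6 - 7)/8 = -I*√13/8 ≈ -0.45069*I)
V(P) = -I*√13*(-18 + P)/8 (V(P) = (-I*√13/8)*(P - 18) = (-I*√13/8)*(-18 + P) = -I*√13*(-18 + P)/8)
1/((-8*10 + 15) + V(k(3, 0))) = 1/((-8*10 + 15) + I*√13*(18 - 1*0)/8) = 1/((-80 + 15) + I*√13*(18 + 0)/8) = 1/(-65 + (⅛)*I*√13*18) = 1/(-65 + 9*I*√13/4)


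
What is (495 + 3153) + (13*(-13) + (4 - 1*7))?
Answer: 3476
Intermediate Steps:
(495 + 3153) + (13*(-13) + (4 - 1*7)) = 3648 + (-169 + (4 - 7)) = 3648 + (-169 - 3) = 3648 - 172 = 3476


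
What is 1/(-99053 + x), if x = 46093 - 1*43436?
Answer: -1/96396 ≈ -1.0374e-5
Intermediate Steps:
x = 2657 (x = 46093 - 43436 = 2657)
1/(-99053 + x) = 1/(-99053 + 2657) = 1/(-96396) = -1/96396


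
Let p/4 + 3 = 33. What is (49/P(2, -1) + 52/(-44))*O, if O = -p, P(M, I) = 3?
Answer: -20000/11 ≈ -1818.2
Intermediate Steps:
p = 120 (p = -12 + 4*33 = -12 + 132 = 120)
O = -120 (O = -1*120 = -120)
(49/P(2, -1) + 52/(-44))*O = (49/3 + 52/(-44))*(-120) = (49*(1/3) + 52*(-1/44))*(-120) = (49/3 - 13/11)*(-120) = (500/33)*(-120) = -20000/11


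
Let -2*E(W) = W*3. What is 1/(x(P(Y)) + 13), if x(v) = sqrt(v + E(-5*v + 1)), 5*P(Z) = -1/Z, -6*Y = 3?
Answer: 130/1671 - sqrt(190)/1671 ≈ 0.069549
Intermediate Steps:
Y = -1/2 (Y = -1/6*3 = -1/2 ≈ -0.50000)
E(W) = -3*W/2 (E(W) = -W*3/2 = -3*W/2)
P(Z) = -1/(5*Z) (P(Z) = (-1/Z)/5 = -1/(5*Z))
x(v) = sqrt(-3/2 + 17*v/2) (x(v) = sqrt(v - 3*(-5*v + 1)/2) = sqrt(v - 3*(1 - 5*v)/2) = sqrt(v + (-3/2 + 15*v/2)) = sqrt(-3/2 + 17*v/2))
1/(x(P(Y)) + 13) = 1/(sqrt(-6 + 34*(-1/(5*(-1/2))))/2 + 13) = 1/(sqrt(-6 + 34*(-1/5*(-2)))/2 + 13) = 1/(sqrt(-6 + 34*(2/5))/2 + 13) = 1/(sqrt(-6 + 68/5)/2 + 13) = 1/(sqrt(38/5)/2 + 13) = 1/((sqrt(190)/5)/2 + 13) = 1/(sqrt(190)/10 + 13) = 1/(13 + sqrt(190)/10)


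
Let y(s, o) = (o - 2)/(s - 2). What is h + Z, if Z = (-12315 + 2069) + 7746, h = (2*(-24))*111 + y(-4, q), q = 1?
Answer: -46967/6 ≈ -7827.8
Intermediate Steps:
y(s, o) = (-2 + o)/(-2 + s)
h = -31967/6 (h = (2*(-24))*111 + (-2 + 1)/(-2 - 4) = -48*111 - 1/(-6) = -5328 - ⅙*(-1) = -5328 + ⅙ = -31967/6 ≈ -5327.8)
Z = -2500 (Z = -10246 + 7746 = -2500)
h + Z = -31967/6 - 2500 = -46967/6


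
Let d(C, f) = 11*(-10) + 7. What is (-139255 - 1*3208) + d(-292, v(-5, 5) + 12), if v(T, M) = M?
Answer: -142566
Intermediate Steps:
d(C, f) = -103 (d(C, f) = -110 + 7 = -103)
(-139255 - 1*3208) + d(-292, v(-5, 5) + 12) = (-139255 - 1*3208) - 103 = (-139255 - 3208) - 103 = -142463 - 103 = -142566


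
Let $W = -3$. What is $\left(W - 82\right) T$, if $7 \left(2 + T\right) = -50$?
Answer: $\frac{5440}{7} \approx 777.14$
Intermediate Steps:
$T = - \frac{64}{7}$ ($T = -2 + \frac{1}{7} \left(-50\right) = -2 - \frac{50}{7} = - \frac{64}{7} \approx -9.1429$)
$\left(W - 82\right) T = \left(-3 - 82\right) \left(- \frac{64}{7}\right) = \left(-85\right) \left(- \frac{64}{7}\right) = \frac{5440}{7}$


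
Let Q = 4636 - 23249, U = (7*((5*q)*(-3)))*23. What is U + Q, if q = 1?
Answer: -21028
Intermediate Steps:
U = -2415 (U = (7*((5*1)*(-3)))*23 = (7*(5*(-3)))*23 = (7*(-15))*23 = -105*23 = -2415)
Q = -18613
U + Q = -2415 - 18613 = -21028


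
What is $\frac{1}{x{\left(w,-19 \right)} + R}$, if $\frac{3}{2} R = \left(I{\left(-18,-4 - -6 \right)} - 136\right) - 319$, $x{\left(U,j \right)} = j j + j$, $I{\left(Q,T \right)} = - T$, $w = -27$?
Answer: $\frac{3}{112} \approx 0.026786$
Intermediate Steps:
$x{\left(U,j \right)} = j + j^{2}$ ($x{\left(U,j \right)} = j^{2} + j = j + j^{2}$)
$R = - \frac{914}{3}$ ($R = \frac{2 \left(\left(- (-4 - -6) - 136\right) - 319\right)}{3} = \frac{2 \left(\left(- (-4 + 6) - 136\right) - 319\right)}{3} = \frac{2 \left(\left(\left(-1\right) 2 - 136\right) - 319\right)}{3} = \frac{2 \left(\left(-2 - 136\right) - 319\right)}{3} = \frac{2 \left(-138 - 319\right)}{3} = \frac{2}{3} \left(-457\right) = - \frac{914}{3} \approx -304.67$)
$\frac{1}{x{\left(w,-19 \right)} + R} = \frac{1}{- 19 \left(1 - 19\right) - \frac{914}{3}} = \frac{1}{\left(-19\right) \left(-18\right) - \frac{914}{3}} = \frac{1}{342 - \frac{914}{3}} = \frac{1}{\frac{112}{3}} = \frac{3}{112}$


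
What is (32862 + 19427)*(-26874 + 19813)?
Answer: -369212629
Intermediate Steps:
(32862 + 19427)*(-26874 + 19813) = 52289*(-7061) = -369212629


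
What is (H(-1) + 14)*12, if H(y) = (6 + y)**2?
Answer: 468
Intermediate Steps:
(H(-1) + 14)*12 = ((6 - 1)**2 + 14)*12 = (5**2 + 14)*12 = (25 + 14)*12 = 39*12 = 468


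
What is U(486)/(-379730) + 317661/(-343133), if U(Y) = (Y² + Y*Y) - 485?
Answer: -282552276161/130297894090 ≈ -2.1685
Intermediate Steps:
U(Y) = -485 + 2*Y² (U(Y) = (Y² + Y²) - 485 = 2*Y² - 485 = -485 + 2*Y²)
U(486)/(-379730) + 317661/(-343133) = (-485 + 2*486²)/(-379730) + 317661/(-343133) = (-485 + 2*236196)*(-1/379730) + 317661*(-1/343133) = (-485 + 472392)*(-1/379730) - 317661/343133 = 471907*(-1/379730) - 317661/343133 = -471907/379730 - 317661/343133 = -282552276161/130297894090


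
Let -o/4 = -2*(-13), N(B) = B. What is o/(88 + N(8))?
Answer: -13/12 ≈ -1.0833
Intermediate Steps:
o = -104 (o = -(-8)*(-13) = -4*26 = -104)
o/(88 + N(8)) = -104/(88 + 8) = -104/96 = -104*1/96 = -13/12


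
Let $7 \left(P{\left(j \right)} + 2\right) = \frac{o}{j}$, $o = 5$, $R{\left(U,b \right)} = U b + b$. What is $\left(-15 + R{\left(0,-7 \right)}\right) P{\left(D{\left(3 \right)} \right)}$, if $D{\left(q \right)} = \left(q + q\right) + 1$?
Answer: $\frac{2046}{49} \approx 41.755$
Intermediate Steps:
$R{\left(U,b \right)} = b + U b$
$D{\left(q \right)} = 1 + 2 q$ ($D{\left(q \right)} = 2 q + 1 = 1 + 2 q$)
$P{\left(j \right)} = -2 + \frac{5}{7 j}$ ($P{\left(j \right)} = -2 + \frac{5 \frac{1}{j}}{7} = -2 + \frac{5}{7 j}$)
$\left(-15 + R{\left(0,-7 \right)}\right) P{\left(D{\left(3 \right)} \right)} = \left(-15 - 7 \left(1 + 0\right)\right) \left(-2 + \frac{5}{7 \left(1 + 2 \cdot 3\right)}\right) = \left(-15 - 7\right) \left(-2 + \frac{5}{7 \left(1 + 6\right)}\right) = \left(-15 - 7\right) \left(-2 + \frac{5}{7 \cdot 7}\right) = - 22 \left(-2 + \frac{5}{7} \cdot \frac{1}{7}\right) = - 22 \left(-2 + \frac{5}{49}\right) = \left(-22\right) \left(- \frac{93}{49}\right) = \frac{2046}{49}$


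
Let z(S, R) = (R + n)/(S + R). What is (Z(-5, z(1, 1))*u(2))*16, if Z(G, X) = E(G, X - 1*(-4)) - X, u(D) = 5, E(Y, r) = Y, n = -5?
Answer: -240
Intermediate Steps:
z(S, R) = (-5 + R)/(R + S) (z(S, R) = (R - 5)/(S + R) = (-5 + R)/(R + S))
Z(G, X) = G - X
(Z(-5, z(1, 1))*u(2))*16 = ((-5 - (-5 + 1)/(1 + 1))*5)*16 = ((-5 - (-4)/2)*5)*16 = ((-5 - 1*(-2))*5)*16 = ((-5 + 2)*5)*16 = -3*5*16 = -15*16 = -240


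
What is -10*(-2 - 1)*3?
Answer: 90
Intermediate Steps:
-10*(-2 - 1)*3 = -10*(-3)*3 = 30*3 = 90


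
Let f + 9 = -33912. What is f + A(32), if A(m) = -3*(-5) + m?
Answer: -33874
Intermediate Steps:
f = -33921 (f = -9 - 33912 = -33921)
A(m) = 15 + m
f + A(32) = -33921 + (15 + 32) = -33921 + 47 = -33874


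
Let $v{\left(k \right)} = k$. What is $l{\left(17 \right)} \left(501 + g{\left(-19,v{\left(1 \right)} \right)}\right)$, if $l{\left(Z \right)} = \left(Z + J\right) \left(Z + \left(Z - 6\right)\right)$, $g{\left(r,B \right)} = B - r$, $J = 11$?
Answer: $408464$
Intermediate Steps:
$l{\left(Z \right)} = \left(-6 + 2 Z\right) \left(11 + Z\right)$ ($l{\left(Z \right)} = \left(Z + 11\right) \left(Z + \left(Z - 6\right)\right) = \left(11 + Z\right) \left(Z + \left(-6 + Z\right)\right) = \left(11 + Z\right) \left(-6 + 2 Z\right) = \left(-6 + 2 Z\right) \left(11 + Z\right)$)
$l{\left(17 \right)} \left(501 + g{\left(-19,v{\left(1 \right)} \right)}\right) = \left(-66 + 2 \cdot 17^{2} + 16 \cdot 17\right) \left(501 + \left(1 - -19\right)\right) = \left(-66 + 2 \cdot 289 + 272\right) \left(501 + \left(1 + 19\right)\right) = \left(-66 + 578 + 272\right) \left(501 + 20\right) = 784 \cdot 521 = 408464$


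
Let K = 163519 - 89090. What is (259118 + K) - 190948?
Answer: 142599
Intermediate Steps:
K = 74429
(259118 + K) - 190948 = (259118 + 74429) - 190948 = 333547 - 190948 = 142599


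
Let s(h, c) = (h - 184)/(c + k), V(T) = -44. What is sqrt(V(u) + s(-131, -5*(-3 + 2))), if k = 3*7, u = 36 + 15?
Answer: I*sqrt(37934)/26 ≈ 7.491*I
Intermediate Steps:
u = 51
k = 21
s(h, c) = (-184 + h)/(21 + c) (s(h, c) = (h - 184)/(c + 21) = (-184 + h)/(21 + c))
sqrt(V(u) + s(-131, -5*(-3 + 2))) = sqrt(-44 + (-184 - 131)/(21 - 5*(-3 + 2))) = sqrt(-44 - 315/(21 - 5*(-1))) = sqrt(-44 - 315/(21 + 5)) = sqrt(-44 - 315/26) = sqrt(-1459/26) = I*sqrt(37934)/26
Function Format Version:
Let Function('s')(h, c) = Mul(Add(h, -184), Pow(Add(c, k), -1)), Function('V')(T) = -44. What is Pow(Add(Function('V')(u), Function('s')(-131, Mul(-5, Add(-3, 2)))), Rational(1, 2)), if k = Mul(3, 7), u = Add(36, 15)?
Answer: Mul(Rational(1, 26), I, Pow(37934, Rational(1, 2))) ≈ Mul(7.4910, I)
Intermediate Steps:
u = 51
k = 21
Function('s')(h, c) = Mul(Pow(Add(21, c), -1), Add(-184, h)) (Function('s')(h, c) = Mul(Add(h, -184), Pow(Add(c, 21), -1)) = Mul(Add(-184, h), Pow(Add(21, c), -1)) = Mul(Pow(Add(21, c), -1), Add(-184, h)))
Pow(Add(Function('V')(u), Function('s')(-131, Mul(-5, Add(-3, 2)))), Rational(1, 2)) = Pow(Add(-44, Mul(Pow(Add(21, Mul(-5, Add(-3, 2))), -1), Add(-184, -131))), Rational(1, 2)) = Pow(Add(-44, Mul(Pow(Add(21, Mul(-5, -1)), -1), -315)), Rational(1, 2)) = Pow(Add(-44, Mul(Pow(Add(21, 5), -1), -315)), Rational(1, 2)) = Pow(Add(-44, Mul(Pow(26, -1), -315)), Rational(1, 2)) = Pow(Add(-44, Mul(Rational(1, 26), -315)), Rational(1, 2)) = Pow(Add(-44, Rational(-315, 26)), Rational(1, 2)) = Pow(Rational(-1459, 26), Rational(1, 2)) = Mul(Rational(1, 26), I, Pow(37934, Rational(1, 2)))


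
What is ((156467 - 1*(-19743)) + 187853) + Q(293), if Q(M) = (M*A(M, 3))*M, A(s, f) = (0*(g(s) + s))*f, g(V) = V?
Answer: 364063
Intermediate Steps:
A(s, f) = 0 (A(s, f) = (0*(s + s))*f = (0*(2*s))*f = 0*f = 0)
Q(M) = 0 (Q(M) = (M*0)*M = 0*M = 0)
((156467 - 1*(-19743)) + 187853) + Q(293) = ((156467 - 1*(-19743)) + 187853) + 0 = ((156467 + 19743) + 187853) + 0 = (176210 + 187853) + 0 = 364063 + 0 = 364063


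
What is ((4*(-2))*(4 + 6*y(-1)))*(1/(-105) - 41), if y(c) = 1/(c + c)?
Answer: 34448/105 ≈ 328.08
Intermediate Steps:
y(c) = 1/(2*c)
((4*(-2))*(4 + 6*y(-1)))*(1/(-105) - 41) = ((4*(-2))*(4 + 6*((1/2)/(-1))))*(1/(-105) - 41) = (-8*(4 + 6*((1/2)*(-1))))*(-1/105 - 41) = -8*(4 + 6*(-1/2))*(-4306/105) = -8*(4 - 3)*(-4306/105) = -8*1*(-4306/105) = -8*(-4306/105) = 34448/105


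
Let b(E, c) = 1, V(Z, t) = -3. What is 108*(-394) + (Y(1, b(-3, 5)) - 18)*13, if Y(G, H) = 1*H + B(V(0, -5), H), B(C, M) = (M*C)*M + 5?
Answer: -42747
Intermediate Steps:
B(C, M) = 5 + C*M**2 (B(C, M) = (C*M)*M + 5 = C*M**2 + 5 = 5 + C*M**2)
Y(G, H) = 5 + H - 3*H**2 (Y(G, H) = 1*H + (5 - 3*H**2) = H + (5 - 3*H**2) = 5 + H - 3*H**2)
108*(-394) + (Y(1, b(-3, 5)) - 18)*13 = 108*(-394) + ((5 + 1 - 3*1**2) - 18)*13 = -42552 + ((5 + 1 - 3*1) - 18)*13 = -42552 + ((5 + 1 - 3) - 18)*13 = -42552 + (3 - 18)*13 = -42552 - 15*13 = -42552 - 195 = -42747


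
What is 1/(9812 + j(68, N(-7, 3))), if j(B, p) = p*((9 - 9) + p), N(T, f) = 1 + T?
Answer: 1/9848 ≈ 0.00010154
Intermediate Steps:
j(B, p) = p**2 (j(B, p) = p*(0 + p) = p*p = p**2)
1/(9812 + j(68, N(-7, 3))) = 1/(9812 + (1 - 7)**2) = 1/(9812 + (-6)**2) = 1/(9812 + 36) = 1/9848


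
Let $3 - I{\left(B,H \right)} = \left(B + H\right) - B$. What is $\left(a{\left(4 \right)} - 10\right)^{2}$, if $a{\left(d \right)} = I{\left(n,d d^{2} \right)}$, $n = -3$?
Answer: $5041$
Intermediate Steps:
$I{\left(B,H \right)} = 3 - H$ ($I{\left(B,H \right)} = 3 - \left(\left(B + H\right) - B\right) = 3 - H$)
$a{\left(d \right)} = 3 - d^{3}$ ($a{\left(d \right)} = 3 - d d^{2} = 3 - d^{3}$)
$\left(a{\left(4 \right)} - 10\right)^{2} = \left(\left(3 - 4^{3}\right) - 10\right)^{2} = \left(\left(3 - 64\right) - 10\right)^{2} = \left(-61 - 10\right)^{2} = \left(-71\right)^{2} = 5041$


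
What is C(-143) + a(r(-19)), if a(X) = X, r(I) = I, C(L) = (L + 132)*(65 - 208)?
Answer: 1554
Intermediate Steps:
C(L) = -18876 - 143*L (C(L) = (132 + L)*(-143) = -18876 - 143*L)
C(-143) + a(r(-19)) = (-18876 - 143*(-143)) - 19 = (-18876 + 20449) - 19 = 1573 - 19 = 1554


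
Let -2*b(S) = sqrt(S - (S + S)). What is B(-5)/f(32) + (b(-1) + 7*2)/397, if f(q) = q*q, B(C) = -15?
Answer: 7869/406528 ≈ 0.019357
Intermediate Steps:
f(q) = q**2
b(S) = -sqrt(-S)/2 (b(S) = -sqrt(S - (S + S))/2 = -sqrt(S - 2*S)/2 = -sqrt(-S)/2)
B(-5)/f(32) + (b(-1) + 7*2)/397 = -15/(32**2) + (-sqrt(1)/2 + 7*2)/397 = -15/1024 + (-sqrt(1)/2 + 14)*(1/397) = -15*1/1024 + (-1/2*1 + 14)*(1/397) = -15/1024 + (-1/2 + 14)*(1/397) = -15/1024 + (27/2)*(1/397) = -15/1024 + 27/794 = 7869/406528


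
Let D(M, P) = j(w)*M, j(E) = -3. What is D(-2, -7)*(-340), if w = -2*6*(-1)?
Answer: -2040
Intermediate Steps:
w = 12 (w = -12*(-1) = 12)
D(M, P) = -3*M
D(-2, -7)*(-340) = -3*(-2)*(-340) = 6*(-340) = -2040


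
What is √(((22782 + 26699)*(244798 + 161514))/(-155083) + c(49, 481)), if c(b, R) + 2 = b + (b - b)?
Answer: I*√3116770538624193/155083 ≈ 359.99*I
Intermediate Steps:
c(b, R) = -2 + b (c(b, R) = -2 + (b + (b - b)) = -2 + (b + 0) = -2 + b)
√(((22782 + 26699)*(244798 + 161514))/(-155083) + c(49, 481)) = √(((22782 + 26699)*(244798 + 161514))/(-155083) + (-2 + 49)) = √((49481*406312)*(-1/155083) + 47) = √(20104724072*(-1/155083) + 47) = √(-20104724072/155083 + 47) = √(-20097435171/155083) = I*√3116770538624193/155083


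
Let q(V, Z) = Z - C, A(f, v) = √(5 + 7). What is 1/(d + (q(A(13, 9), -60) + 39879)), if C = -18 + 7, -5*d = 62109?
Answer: 5/137041 ≈ 3.6485e-5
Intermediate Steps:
d = -62109/5 (d = -⅕*62109 = -62109/5 ≈ -12422.)
C = -11
A(f, v) = 2*√3 (A(f, v) = √12 = 2*√3)
q(V, Z) = 11 + Z (q(V, Z) = Z - 1*(-11) = Z + 11 = 11 + Z)
1/(d + (q(A(13, 9), -60) + 39879)) = 1/(-62109/5 + ((11 - 60) + 39879)) = 1/(-62109/5 + (-49 + 39879)) = 1/(-62109/5 + 39830) = 1/(137041/5) = 5/137041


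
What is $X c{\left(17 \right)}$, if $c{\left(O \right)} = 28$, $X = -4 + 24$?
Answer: $560$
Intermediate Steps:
$X = 20$
$X c{\left(17 \right)} = 20 \cdot 28 = 560$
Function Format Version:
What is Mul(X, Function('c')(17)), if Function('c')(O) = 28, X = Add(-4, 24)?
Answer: 560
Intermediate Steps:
X = 20
Mul(X, Function('c')(17)) = Mul(20, 28) = 560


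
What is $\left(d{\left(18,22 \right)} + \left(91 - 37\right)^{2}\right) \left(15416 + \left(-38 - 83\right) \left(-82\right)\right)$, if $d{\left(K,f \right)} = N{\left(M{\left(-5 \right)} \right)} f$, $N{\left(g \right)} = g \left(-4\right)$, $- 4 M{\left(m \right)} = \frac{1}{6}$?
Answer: $73978514$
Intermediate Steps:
$M{\left(m \right)} = - \frac{1}{24}$ ($M{\left(m \right)} = - \frac{1}{4 \cdot 6} = \left(- \frac{1}{4}\right) \frac{1}{6} = - \frac{1}{24}$)
$N{\left(g \right)} = - 4 g$
$d{\left(K,f \right)} = \frac{f}{6}$ ($d{\left(K,f \right)} = \left(-4\right) \left(- \frac{1}{24}\right) f = \frac{f}{6}$)
$\left(d{\left(18,22 \right)} + \left(91 - 37\right)^{2}\right) \left(15416 + \left(-38 - 83\right) \left(-82\right)\right) = \left(\frac{1}{6} \cdot 22 + \left(91 - 37\right)^{2}\right) \left(15416 + \left(-38 - 83\right) \left(-82\right)\right) = \left(\frac{11}{3} + 54^{2}\right) \left(15416 - -9922\right) = \left(\frac{11}{3} + 2916\right) \left(15416 + 9922\right) = \frac{8759}{3} \cdot 25338 = 73978514$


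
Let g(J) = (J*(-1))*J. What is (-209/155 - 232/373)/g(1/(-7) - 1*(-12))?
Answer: 5581933/398287535 ≈ 0.014015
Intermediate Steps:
g(J) = -J² (g(J) = (-J)*J = -J²)
(-209/155 - 232/373)/g(1/(-7) - 1*(-12)) = (-209/155 - 232/373)/((-(1/(-7) - 1*(-12))²)) = (-209*1/155 - 232*1/373)/((-(-⅐ + 12)²)) = (-209/155 - 232/373)/((-(83/7)²)) = -113917/(57815*((-1*6889/49))) = -113917/(57815*(-6889/49)) = -113917/57815*(-49/6889) = 5581933/398287535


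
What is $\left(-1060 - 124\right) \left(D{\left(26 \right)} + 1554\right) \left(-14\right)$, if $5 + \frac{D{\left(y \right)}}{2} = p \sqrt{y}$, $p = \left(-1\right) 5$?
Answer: $25593344 - 165760 \sqrt{26} \approx 2.4748 \cdot 10^{7}$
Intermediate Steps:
$p = -5$
$D{\left(y \right)} = -10 - 10 \sqrt{y}$ ($D{\left(y \right)} = -10 + 2 \left(- 5 \sqrt{y}\right) = -10 - 10 \sqrt{y}$)
$\left(-1060 - 124\right) \left(D{\left(26 \right)} + 1554\right) \left(-14\right) = \left(-1060 - 124\right) \left(\left(-10 - 10 \sqrt{26}\right) + 1554\right) \left(-14\right) = - 1184 \left(1544 - 10 \sqrt{26}\right) \left(-14\right) = \left(-1828096 + 11840 \sqrt{26}\right) \left(-14\right) = 25593344 - 165760 \sqrt{26}$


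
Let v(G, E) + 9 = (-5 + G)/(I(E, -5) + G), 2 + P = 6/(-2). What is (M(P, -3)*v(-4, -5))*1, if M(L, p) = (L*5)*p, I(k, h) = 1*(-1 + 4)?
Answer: 0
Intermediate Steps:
P = -5 (P = -2 + 6/(-2) = -2 + 6*(-½) = -2 - 3 = -5)
I(k, h) = 3 (I(k, h) = 1*3 = 3)
v(G, E) = -9 + (-5 + G)/(3 + G)
M(L, p) = 5*L*p (M(L, p) = (5*L)*p = 5*L*p)
(M(P, -3)*v(-4, -5))*1 = ((5*(-5)*(-3))*(8*(-4 - 1*(-4))/(3 - 4)))*1 = (75*(8*(-4 + 4)/(-1)))*1 = (75*(8*(-1)*0))*1 = (75*0)*1 = 0*1 = 0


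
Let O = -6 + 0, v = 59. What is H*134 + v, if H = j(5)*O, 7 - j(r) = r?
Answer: -1549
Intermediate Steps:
j(r) = 7 - r
O = -6
H = -12 (H = (7 - 1*5)*(-6) = (7 - 5)*(-6) = 2*(-6) = -12)
H*134 + v = -12*134 + 59 = -1608 + 59 = -1549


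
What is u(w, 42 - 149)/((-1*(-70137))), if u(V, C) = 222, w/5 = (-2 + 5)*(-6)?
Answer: 74/23379 ≈ 0.0031652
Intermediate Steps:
w = -90 (w = 5*((-2 + 5)*(-6)) = 5*(3*(-6)) = 5*(-18) = -90)
u(w, 42 - 149)/((-1*(-70137))) = 222/((-1*(-70137))) = 222/70137 = 222*(1/70137) = 74/23379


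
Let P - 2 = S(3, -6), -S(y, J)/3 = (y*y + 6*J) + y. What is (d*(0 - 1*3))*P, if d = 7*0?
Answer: 0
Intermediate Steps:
S(y, J) = -18*J - 3*y - 3*y**2 (S(y, J) = -3*((y*y + 6*J) + y) = -3*((y**2 + 6*J) + y) = -3*(y + y**2 + 6*J) = -18*J - 3*y - 3*y**2)
d = 0
P = 74 (P = 2 + (-18*(-6) - 3*3 - 3*3**2) = 2 + (108 - 9 - 3*9) = 2 + (108 - 9 - 27) = 2 + 72 = 74)
(d*(0 - 1*3))*P = (0*(0 - 1*3))*74 = (0*(0 - 3))*74 = (0*(-3))*74 = 0*74 = 0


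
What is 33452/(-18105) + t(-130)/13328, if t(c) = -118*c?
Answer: -2472317/3548580 ≈ -0.69671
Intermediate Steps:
33452/(-18105) + t(-130)/13328 = 33452/(-18105) - 118*(-130)/13328 = 33452*(-1/18105) + 15340*(1/13328) = -33452/18105 + 3835/3332 = -2472317/3548580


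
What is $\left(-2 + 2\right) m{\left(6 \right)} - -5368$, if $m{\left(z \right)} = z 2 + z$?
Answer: $5368$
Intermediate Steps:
$m{\left(z \right)} = 3 z$ ($m{\left(z \right)} = 2 z + z = 3 z$)
$\left(-2 + 2\right) m{\left(6 \right)} - -5368 = \left(-2 + 2\right) 3 \cdot 6 - -5368 = 0 \cdot 18 + 5368 = 0 + 5368 = 5368$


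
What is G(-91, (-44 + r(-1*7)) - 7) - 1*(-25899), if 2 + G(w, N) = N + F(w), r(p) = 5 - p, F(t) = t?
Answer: 25767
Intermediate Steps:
G(w, N) = -2 + N + w (G(w, N) = -2 + (N + w) = -2 + N + w)
G(-91, (-44 + r(-1*7)) - 7) - 1*(-25899) = (-2 + ((-44 + (5 - (-1)*7)) - 7) - 91) - 1*(-25899) = (-2 + ((-44 + (5 - 1*(-7))) - 7) - 91) + 25899 = (-2 + ((-44 + (5 + 7)) - 7) - 91) + 25899 = (-2 + ((-44 + 12) - 7) - 91) + 25899 = (-2 + (-32 - 7) - 91) + 25899 = (-2 - 39 - 91) + 25899 = -132 + 25899 = 25767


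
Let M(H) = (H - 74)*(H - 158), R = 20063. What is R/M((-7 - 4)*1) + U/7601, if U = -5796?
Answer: 69239323/109188365 ≈ 0.63413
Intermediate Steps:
M(H) = (-158 + H)*(-74 + H) (M(H) = (-74 + H)*(-158 + H) = (-158 + H)*(-74 + H))
R/M((-7 - 4)*1) + U/7601 = 20063/(11692 + ((-7 - 4)*1)² - 232*(-7 - 4)) - 5796/7601 = 20063/(11692 + (-11*1)² - (-2552)) - 5796*1/7601 = 20063/(11692 + (-11)² - 232*(-11)) - 5796/7601 = 20063/(11692 + 121 + 2552) - 5796/7601 = 20063/14365 - 5796/7601 = 69239323/109188365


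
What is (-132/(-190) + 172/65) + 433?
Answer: 538881/1235 ≈ 436.34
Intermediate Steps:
(-132/(-190) + 172/65) + 433 = (-132*(-1/190) + 172*(1/65)) + 433 = (66/95 + 172/65) + 433 = 4126/1235 + 433 = 538881/1235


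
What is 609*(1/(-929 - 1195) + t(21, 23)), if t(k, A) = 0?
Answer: -203/708 ≈ -0.28672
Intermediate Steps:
609*(1/(-929 - 1195) + t(21, 23)) = 609*(1/(-929 - 1195) + 0) = 609*(1/(-2124) + 0) = 609*(-1/2124 + 0) = 609*(-1/2124) = -203/708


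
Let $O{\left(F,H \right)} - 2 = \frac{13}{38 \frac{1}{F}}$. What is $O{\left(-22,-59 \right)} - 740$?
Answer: $- \frac{14165}{19} \approx -745.53$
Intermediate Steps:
$O{\left(F,H \right)} = 2 + \frac{13 F}{38}$ ($O{\left(F,H \right)} = 2 + \frac{13}{38 \frac{1}{F}} = 2 + 13 \frac{F}{38} = 2 + \frac{13 F}{38}$)
$O{\left(-22,-59 \right)} - 740 = \left(2 + \frac{13}{38} \left(-22\right)\right) - 740 = \left(2 - \frac{143}{19}\right) - 740 = - \frac{105}{19} - 740 = - \frac{14165}{19}$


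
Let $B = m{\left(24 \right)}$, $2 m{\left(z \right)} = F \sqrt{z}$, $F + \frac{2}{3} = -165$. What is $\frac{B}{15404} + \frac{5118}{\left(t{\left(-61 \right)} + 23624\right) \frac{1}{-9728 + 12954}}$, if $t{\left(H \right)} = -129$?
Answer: $\frac{16510668}{23495} - \frac{497 \sqrt{6}}{46212} \approx 702.71$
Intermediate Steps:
$F = - \frac{497}{3}$ ($F = - \frac{2}{3} - 165 = - \frac{497}{3} \approx -165.67$)
$m{\left(z \right)} = - \frac{497 \sqrt{z}}{6}$ ($m{\left(z \right)} = \frac{\left(- \frac{497}{3}\right) \sqrt{z}}{2} = - \frac{497 \sqrt{z}}{6}$)
$B = - \frac{497 \sqrt{6}}{3}$ ($B = - \frac{497 \sqrt{24}}{6} = - \frac{497 \cdot 2 \sqrt{6}}{6} = - \frac{497 \sqrt{6}}{3} \approx -405.8$)
$\frac{B}{15404} + \frac{5118}{\left(t{\left(-61 \right)} + 23624\right) \frac{1}{-9728 + 12954}} = \frac{\left(- \frac{497}{3}\right) \sqrt{6}}{15404} + \frac{5118}{\left(-129 + 23624\right) \frac{1}{-9728 + 12954}} = - \frac{497 \sqrt{6}}{3} \cdot \frac{1}{15404} + \frac{5118}{23495 \cdot \frac{1}{3226}} = - \frac{497 \sqrt{6}}{46212} + \frac{5118}{23495 \cdot \frac{1}{3226}} = - \frac{497 \sqrt{6}}{46212} + \frac{5118}{\frac{23495}{3226}} = - \frac{497 \sqrt{6}}{46212} + 5118 \cdot \frac{3226}{23495} = - \frac{497 \sqrt{6}}{46212} + \frac{16510668}{23495} = \frac{16510668}{23495} - \frac{497 \sqrt{6}}{46212}$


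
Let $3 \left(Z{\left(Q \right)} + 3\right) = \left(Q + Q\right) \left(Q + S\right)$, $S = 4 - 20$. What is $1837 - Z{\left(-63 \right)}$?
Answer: $-1478$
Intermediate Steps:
$S = -16$
$Z{\left(Q \right)} = -3 + \frac{2 Q \left(-16 + Q\right)}{3}$ ($Z{\left(Q \right)} = -3 + \frac{\left(Q + Q\right) \left(Q - 16\right)}{3} = -3 + \frac{2 Q \left(-16 + Q\right)}{3}$)
$1837 - Z{\left(-63 \right)} = 1837 - \left(-3 - -672 + \frac{2 \left(-63\right)^{2}}{3}\right) = 1837 - \left(-3 + 672 + \frac{2}{3} \cdot 3969\right) = 1837 - \left(-3 + 672 + 2646\right) = 1837 - 3315 = -1478$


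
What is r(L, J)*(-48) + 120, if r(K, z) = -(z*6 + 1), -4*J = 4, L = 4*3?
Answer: -120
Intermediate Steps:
L = 12
J = -1 (J = -¼*4 = -1)
r(K, z) = -1 - 6*z (r(K, z) = -(6*z + 1) = -(1 + 6*z) = -1 - 6*z)
r(L, J)*(-48) + 120 = (-1 - 6*(-1))*(-48) + 120 = (-1 + 6)*(-48) + 120 = 5*(-48) + 120 = -240 + 120 = -120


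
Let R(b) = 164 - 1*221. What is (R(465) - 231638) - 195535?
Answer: -427230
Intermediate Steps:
R(b) = -57 (R(b) = 164 - 221 = -57)
(R(465) - 231638) - 195535 = (-57 - 231638) - 195535 = -231695 - 195535 = -427230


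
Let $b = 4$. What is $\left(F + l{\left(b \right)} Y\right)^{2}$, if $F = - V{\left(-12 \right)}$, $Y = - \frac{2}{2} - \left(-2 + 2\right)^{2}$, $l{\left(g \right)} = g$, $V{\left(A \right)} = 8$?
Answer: $144$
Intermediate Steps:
$Y = -1$ ($Y = \left(-2\right) \frac{1}{2} - 0^{2} = -1 - 0 = -1 + 0 = -1$)
$F = -8$ ($F = \left(-1\right) 8 = -8$)
$\left(F + l{\left(b \right)} Y\right)^{2} = \left(-8 + 4 \left(-1\right)\right)^{2} = \left(-8 - 4\right)^{2} = \left(-12\right)^{2} = 144$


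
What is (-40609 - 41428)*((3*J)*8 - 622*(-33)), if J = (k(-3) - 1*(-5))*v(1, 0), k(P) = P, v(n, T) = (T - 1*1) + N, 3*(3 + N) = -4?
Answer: -1662889990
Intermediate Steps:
N = -13/3 (N = -3 + (1/3)*(-4) = -3 - 4/3 = -13/3 ≈ -4.3333)
v(n, T) = -16/3 + T (v(n, T) = (T - 1*1) - 13/3 = (T - 1) - 13/3 = (-1 + T) - 13/3 = -16/3 + T)
J = -32/3 (J = (-3 - 1*(-5))*(-16/3 + 0) = (-3 + 5)*(-16/3) = 2*(-16/3) = -32/3 ≈ -10.667)
(-40609 - 41428)*((3*J)*8 - 622*(-33)) = (-40609 - 41428)*((3*(-32/3))*8 - 622*(-33)) = -82037*(-32*8 + 20526) = -82037*(-256 + 20526) = -82037*20270 = -1662889990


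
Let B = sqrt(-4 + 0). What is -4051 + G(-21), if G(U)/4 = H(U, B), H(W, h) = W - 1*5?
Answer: -4155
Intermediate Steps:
B = 2*I (B = sqrt(-4) = 2*I ≈ 2.0*I)
H(W, h) = -5 + W (H(W, h) = W - 5 = -5 + W)
G(U) = -20 + 4*U (G(U) = 4*(-5 + U) = -20 + 4*U)
-4051 + G(-21) = -4051 + (-20 + 4*(-21)) = -4051 + (-20 - 84) = -4051 - 104 = -4155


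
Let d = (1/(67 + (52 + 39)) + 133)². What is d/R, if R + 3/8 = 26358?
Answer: 98140050/146220389 ≈ 0.67118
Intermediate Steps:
R = 210861/8 (R = -3/8 + 26358 = 210861/8 ≈ 26358.)
d = 441630225/24964 (d = (1/(67 + 91) + 133)² = (1/158 + 133)² = (21015/158)² = 441630225/24964 ≈ 17691.)
d/R = 441630225/(24964*(210861/8)) = (441630225/24964)*(8/210861) = 98140050/146220389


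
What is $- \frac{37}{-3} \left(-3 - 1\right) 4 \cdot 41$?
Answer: $- \frac{24272}{3} \approx -8090.7$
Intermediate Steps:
$- \frac{37}{-3} \left(-3 - 1\right) 4 \cdot 41 = \left(-37\right) \left(- \frac{1}{3}\right) \left(\left(-4\right) 4\right) 41 = \frac{37}{3} \left(-16\right) 41 = \left(- \frac{592}{3}\right) 41 = - \frac{24272}{3}$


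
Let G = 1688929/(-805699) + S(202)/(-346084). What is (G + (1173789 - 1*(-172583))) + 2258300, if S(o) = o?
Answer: 502562235700196959/139419766358 ≈ 3.6047e+6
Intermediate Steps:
G = -292337027617/139419766358 (G = 1688929/(-805699) + 202/(-346084) = 1688929*(-1/805699) + 202*(-1/346084) = -1688929/805699 - 101/173042 = -292337027617/139419766358 ≈ -2.0968)
(G + (1173789 - 1*(-172583))) + 2258300 = (-292337027617/139419766358 + (1173789 - 1*(-172583))) + 2258300 = (-292337027617/139419766358 + (1173789 + 172583)) + 2258300 = (-292337027617/139419766358 + 1346372) + 2258300 = 187710577333925559/139419766358 + 2258300 = 502562235700196959/139419766358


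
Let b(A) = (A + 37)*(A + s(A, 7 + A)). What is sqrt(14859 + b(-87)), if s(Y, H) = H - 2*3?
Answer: sqrt(23509) ≈ 153.33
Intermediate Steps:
s(Y, H) = -6 + H (s(Y, H) = H - 6 = -6 + H)
b(A) = (1 + 2*A)*(37 + A) (b(A) = (A + 37)*(A + (-6 + (7 + A))) = (37 + A)*(A + (1 + A)) = (37 + A)*(1 + 2*A) = (1 + 2*A)*(37 + A))
sqrt(14859 + b(-87)) = sqrt(14859 + (37 + 2*(-87)**2 + 75*(-87))) = sqrt(14859 + (37 + 2*7569 - 6525)) = sqrt(14859 + (37 + 15138 - 6525)) = sqrt(14859 + 8650) = sqrt(23509)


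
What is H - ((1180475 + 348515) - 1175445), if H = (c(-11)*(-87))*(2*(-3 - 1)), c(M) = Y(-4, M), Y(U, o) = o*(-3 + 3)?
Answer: -353545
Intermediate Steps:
Y(U, o) = 0 (Y(U, o) = o*0 = 0)
c(M) = 0
H = 0 (H = (0*(-87))*(2*(-3 - 1)) = 0*(2*(-4)) = 0*(-8) = 0)
H - ((1180475 + 348515) - 1175445) = 0 - ((1180475 + 348515) - 1175445) = 0 - (1528990 - 1175445) = 0 - 1*353545 = 0 - 353545 = -353545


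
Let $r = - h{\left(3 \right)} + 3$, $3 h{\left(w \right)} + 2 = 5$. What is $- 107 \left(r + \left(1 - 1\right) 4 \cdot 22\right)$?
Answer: $-214$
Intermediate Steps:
$h{\left(w \right)} = 1$ ($h{\left(w \right)} = - \frac{2}{3} + \frac{1}{3} \cdot 5 = - \frac{2}{3} + \frac{5}{3} = 1$)
$r = 2$ ($r = \left(-1\right) 1 + 3 = -1 + 3 = 2$)
$- 107 \left(r + \left(1 - 1\right) 4 \cdot 22\right) = - 107 \left(2 + \left(1 - 1\right) 4 \cdot 22\right) = - 107 \left(2 + 0 \cdot 4 \cdot 22\right) = - 107 \left(2 + 0 \cdot 22\right) = - 107 \left(2 + 0\right) = \left(-107\right) 2 = -214$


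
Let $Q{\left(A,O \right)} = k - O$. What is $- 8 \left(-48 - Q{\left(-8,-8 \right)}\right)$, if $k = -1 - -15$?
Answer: $560$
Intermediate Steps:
$k = 14$ ($k = -1 + 15 = 14$)
$Q{\left(A,O \right)} = 14 - O$
$- 8 \left(-48 - Q{\left(-8,-8 \right)}\right) = - 8 \left(-48 - \left(14 - -8\right)\right) = - 8 \left(-48 - \left(14 + 8\right)\right) = - 8 \left(-48 - 22\right) = \left(-8\right) \left(-70\right) = 560$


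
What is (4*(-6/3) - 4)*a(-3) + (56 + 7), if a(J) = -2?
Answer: 87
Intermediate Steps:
(4*(-6/3) - 4)*a(-3) + (56 + 7) = (4*(-6/3) - 4)*(-2) + (56 + 7) = (4*(-6*⅓) - 4)*(-2) + 63 = (4*(-2) - 4)*(-2) + 63 = (-8 - 4)*(-2) + 63 = -12*(-2) + 63 = 24 + 63 = 87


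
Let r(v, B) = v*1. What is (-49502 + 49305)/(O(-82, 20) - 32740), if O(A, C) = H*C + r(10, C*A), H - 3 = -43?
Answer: 197/33530 ≈ 0.0058753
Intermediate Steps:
r(v, B) = v
H = -40 (H = 3 - 43 = -40)
O(A, C) = 10 - 40*C (O(A, C) = -40*C + 10 = 10 - 40*C)
(-49502 + 49305)/(O(-82, 20) - 32740) = (-49502 + 49305)/((10 - 40*20) - 32740) = -197/((10 - 800) - 32740) = -197/(-790 - 32740) = -197/(-33530) = -197*(-1/33530) = 197/33530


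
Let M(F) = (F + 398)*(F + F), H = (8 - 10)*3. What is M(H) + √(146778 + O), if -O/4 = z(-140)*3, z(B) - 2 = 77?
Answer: -4704 + √145830 ≈ -4322.1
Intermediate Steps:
H = -6 (H = -2*3 = -6)
z(B) = 79 (z(B) = 2 + 77 = 79)
O = -948 (O = -316*3 = -4*237 = -948)
M(F) = 2*F*(398 + F) (M(F) = (398 + F)*(2*F) = 2*F*(398 + F))
M(H) + √(146778 + O) = 2*(-6)*(398 - 6) + √(146778 - 948) = 2*(-6)*392 + √145830 = -4704 + √145830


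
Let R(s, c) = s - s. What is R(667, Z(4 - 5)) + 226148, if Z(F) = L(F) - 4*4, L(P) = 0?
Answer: 226148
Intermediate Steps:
Z(F) = -16 (Z(F) = 0 - 4*4 = 0 - 16 = -16)
R(s, c) = 0
R(667, Z(4 - 5)) + 226148 = 0 + 226148 = 226148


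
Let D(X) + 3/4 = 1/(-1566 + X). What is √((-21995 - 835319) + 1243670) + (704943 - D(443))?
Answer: 3166607329/4492 + 2*√96589 ≈ 7.0557e+5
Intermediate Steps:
D(X) = -¾ + 1/(-1566 + X)
√((-21995 - 835319) + 1243670) + (704943 - D(443)) = √((-21995 - 835319) + 1243670) + (704943 - (4702 - 3*443)/(4*(-1566 + 443))) = √(-857314 + 1243670) + (704943 - (4702 - 1329)/(4*(-1123))) = √386356 + (704943 - (-1)*3373/(4*1123)) = 2*√96589 + (704943 - 1*(-3373/4492)) = 2*√96589 + (704943 + 3373/4492) = 2*√96589 + 3166607329/4492 = 3166607329/4492 + 2*√96589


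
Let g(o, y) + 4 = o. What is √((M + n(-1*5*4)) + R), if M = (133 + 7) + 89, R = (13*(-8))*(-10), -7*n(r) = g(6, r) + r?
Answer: 3*√6923/7 ≈ 35.659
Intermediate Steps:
g(o, y) = -4 + o
n(r) = -2/7 - r/7 (n(r) = -((-4 + 6) + r)/7 = -(2 + r)/7 = -2/7 - r/7)
R = 1040 (R = -104*(-10) = 1040)
M = 229 (M = 140 + 89 = 229)
√((M + n(-1*5*4)) + R) = √((229 + (-2/7 - (-1*5)*4/7)) + 1040) = √((229 + (-2/7 - (-5)*4/7)) + 1040) = √((229 + (-2/7 - ⅐*(-20))) + 1040) = √((229 + (-2/7 + 20/7)) + 1040) = √((229 + 18/7) + 1040) = √(1621/7 + 1040) = √(8901/7) = 3*√6923/7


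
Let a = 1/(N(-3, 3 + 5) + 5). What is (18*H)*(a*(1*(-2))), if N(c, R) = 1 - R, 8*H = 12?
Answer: 27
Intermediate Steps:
H = 3/2 (H = (1/8)*12 = 3/2 ≈ 1.5000)
a = -1/2 (a = 1/((1 - (3 + 5)) + 5) = 1/((1 - 1*8) + 5) = 1/((1 - 8) + 5) = 1/(-7 + 5) = 1/(-2) = -1/2 ≈ -0.50000)
(18*H)*(a*(1*(-2))) = (18*(3/2))*(-(-2)/2) = 27*(-1/2*(-2)) = 27*1 = 27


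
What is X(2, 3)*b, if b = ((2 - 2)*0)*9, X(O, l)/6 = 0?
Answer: 0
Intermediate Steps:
X(O, l) = 0 (X(O, l) = 6*0 = 0)
b = 0 (b = (0*0)*9 = 0*9 = 0)
X(2, 3)*b = 0*0 = 0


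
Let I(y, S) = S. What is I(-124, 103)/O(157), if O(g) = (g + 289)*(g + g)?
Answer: 103/140044 ≈ 0.00073548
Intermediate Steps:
O(g) = 2*g*(289 + g) (O(g) = (289 + g)*(2*g) = 2*g*(289 + g))
I(-124, 103)/O(157) = 103/((2*157*(289 + 157))) = 103/((2*157*446)) = 103/140044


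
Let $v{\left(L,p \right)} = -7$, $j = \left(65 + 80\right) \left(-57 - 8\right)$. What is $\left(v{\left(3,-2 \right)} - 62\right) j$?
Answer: $650325$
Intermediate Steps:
$j = -9425$ ($j = 145 \left(-65\right) = -9425$)
$\left(v{\left(3,-2 \right)} - 62\right) j = \left(-7 - 62\right) \left(-9425\right) = \left(-69\right) \left(-9425\right) = 650325$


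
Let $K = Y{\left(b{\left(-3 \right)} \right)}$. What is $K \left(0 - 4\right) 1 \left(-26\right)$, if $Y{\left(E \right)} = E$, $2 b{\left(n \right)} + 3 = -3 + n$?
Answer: $-468$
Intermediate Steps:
$b{\left(n \right)} = -3 + \frac{n}{2}$ ($b{\left(n \right)} = - \frac{3}{2} + \frac{-3 + n}{2} = - \frac{3}{2} + \left(- \frac{3}{2} + \frac{n}{2}\right) = -3 + \frac{n}{2}$)
$K = - \frac{9}{2}$ ($K = -3 + \frac{1}{2} \left(-3\right) = -3 - \frac{3}{2} = - \frac{9}{2} \approx -4.5$)
$K \left(0 - 4\right) 1 \left(-26\right) = - \frac{9 \left(0 - 4\right) 1}{2} \left(-26\right) = - \frac{9 \left(\left(-4\right) 1\right)}{2} \left(-26\right) = \left(- \frac{9}{2}\right) \left(-4\right) \left(-26\right) = 18 \left(-26\right) = -468$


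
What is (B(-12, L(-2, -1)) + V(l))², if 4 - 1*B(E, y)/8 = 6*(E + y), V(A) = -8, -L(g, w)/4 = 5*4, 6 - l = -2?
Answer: 19713600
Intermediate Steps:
l = 8 (l = 6 - 1*(-2) = 6 + 2 = 8)
L(g, w) = -80 (L(g, w) = -20*4 = -4*20 = -80)
B(E, y) = 32 - 48*E - 48*y (B(E, y) = 32 - 48*(E + y) = 32 - 8*(6*E + 6*y) = 32 + (-48*E - 48*y) = 32 - 48*E - 48*y)
(B(-12, L(-2, -1)) + V(l))² = ((32 - 48*(-12) - 48*(-80)) - 8)² = ((32 + 576 + 3840) - 8)² = (4448 - 8)² = 4440² = 19713600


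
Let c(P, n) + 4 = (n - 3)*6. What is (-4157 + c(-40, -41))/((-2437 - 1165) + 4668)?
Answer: -4425/1066 ≈ -4.1510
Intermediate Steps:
c(P, n) = -22 + 6*n (c(P, n) = -4 + (n - 3)*6 = -4 + (-3 + n)*6 = -4 + (-18 + 6*n) = -22 + 6*n)
(-4157 + c(-40, -41))/((-2437 - 1165) + 4668) = (-4157 + (-22 + 6*(-41)))/((-2437 - 1165) + 4668) = (-4157 + (-22 - 246))/(-3602 + 4668) = (-4157 - 268)/1066 = -4425*1/1066 = -4425/1066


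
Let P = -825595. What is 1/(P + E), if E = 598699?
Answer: -1/226896 ≈ -4.4073e-6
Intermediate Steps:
1/(P + E) = 1/(-825595 + 598699) = 1/(-226896) = -1/226896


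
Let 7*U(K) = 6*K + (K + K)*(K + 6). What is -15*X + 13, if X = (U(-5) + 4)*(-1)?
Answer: -89/7 ≈ -12.714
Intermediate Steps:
U(K) = 6*K/7 + 2*K*(6 + K)/7 (U(K) = (6*K + (K + K)*(K + 6))/7 = (6*K + (2*K)*(6 + K))/7 = (6*K + 2*K*(6 + K))/7 = 6*K/7 + 2*K*(6 + K)/7)
X = 12/7 (X = ((2/7)*(-5)*(9 - 5) + 4)*(-1) = ((2/7)*(-5)*4 + 4)*(-1) = (-40/7 + 4)*(-1) = -12/7*(-1) = 12/7 ≈ 1.7143)
-15*X + 13 = -15*12/7 + 13 = -180/7 + 13 = -89/7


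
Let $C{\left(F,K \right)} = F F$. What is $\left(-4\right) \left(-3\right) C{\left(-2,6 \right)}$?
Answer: $48$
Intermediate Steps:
$C{\left(F,K \right)} = F^{2}$
$\left(-4\right) \left(-3\right) C{\left(-2,6 \right)} = \left(-4\right) \left(-3\right) \left(-2\right)^{2} = 12 \cdot 4 = 48$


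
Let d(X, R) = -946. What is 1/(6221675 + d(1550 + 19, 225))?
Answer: 1/6220729 ≈ 1.6075e-7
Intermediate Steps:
1/(6221675 + d(1550 + 19, 225)) = 1/(6221675 - 946) = 1/6220729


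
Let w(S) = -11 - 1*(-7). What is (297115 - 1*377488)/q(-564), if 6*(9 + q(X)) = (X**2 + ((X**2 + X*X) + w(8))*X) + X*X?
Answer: 80373/59695649 ≈ 0.0013464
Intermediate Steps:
w(S) = -4 (w(S) = -11 + 7 = -4)
q(X) = -9 + X**2/3 + X*(-4 + 2*X**2)/6 (q(X) = -9 + ((X**2 + ((X**2 + X*X) - 4)*X) + X*X)/6 = -9 + ((X**2 + ((X**2 + X**2) - 4)*X) + X**2)/6 = -9 + ((X**2 + (2*X**2 - 4)*X) + X**2)/6 = -9 + ((X**2 + (-4 + 2*X**2)*X) + X**2)/6 = -9 + ((X**2 + X*(-4 + 2*X**2)) + X**2)/6 = -9 + (2*X**2 + X*(-4 + 2*X**2))/6 = -9 + (X**2/3 + X*(-4 + 2*X**2)/6) = -9 + X**2/3 + X*(-4 + 2*X**2)/6)
(297115 - 1*377488)/q(-564) = (297115 - 1*377488)/(-9 - 2/3*(-564) + (1/3)*(-564)**2 + (1/3)*(-564)**3) = (297115 - 377488)/(-9 + 376 + (1/3)*318096 + (1/3)*(-179406144)) = -80373/(-9 + 376 + 106032 - 59802048) = -80373/(-59695649) = -80373*(-1/59695649) = 80373/59695649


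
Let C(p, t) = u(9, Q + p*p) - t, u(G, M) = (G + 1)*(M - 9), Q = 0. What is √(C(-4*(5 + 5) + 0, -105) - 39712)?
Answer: 3*I*√2633 ≈ 153.94*I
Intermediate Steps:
u(G, M) = (1 + G)*(-9 + M)
C(p, t) = -90 - t + 10*p² (C(p, t) = (-9 + (0 + p*p) - 9*9 + 9*(0 + p*p)) - t = (-9 + (0 + p²) - 81 + 9*(0 + p²)) - t = (-9 + p² - 81 + 9*p²) - t = (-90 + 10*p²) - t = -90 - t + 10*p²)
√(C(-4*(5 + 5) + 0, -105) - 39712) = √((-90 - 1*(-105) + 10*(-4*(5 + 5) + 0)²) - 39712) = √((-90 + 105 + 10*(-4*10 + 0)²) - 39712) = √((-90 + 105 + 10*(-40 + 0)²) - 39712) = √((-90 + 105 + 10*(-40)²) - 39712) = √((-90 + 105 + 10*1600) - 39712) = √((-90 + 105 + 16000) - 39712) = √(16015 - 39712) = √(-23697) = 3*I*√2633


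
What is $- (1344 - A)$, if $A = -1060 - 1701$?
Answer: $-4105$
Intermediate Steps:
$A = -2761$
$- (1344 - A) = - (1344 - -2761) = - (1344 + 2761) = \left(-1\right) 4105 = -4105$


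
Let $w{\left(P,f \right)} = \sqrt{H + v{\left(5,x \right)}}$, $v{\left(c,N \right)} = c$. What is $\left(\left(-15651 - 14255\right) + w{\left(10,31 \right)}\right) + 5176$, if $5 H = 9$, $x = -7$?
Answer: $-24730 + \frac{\sqrt{170}}{5} \approx -24727.0$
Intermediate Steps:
$H = \frac{9}{5}$ ($H = \frac{1}{5} \cdot 9 = \frac{9}{5} \approx 1.8$)
$w{\left(P,f \right)} = \frac{\sqrt{170}}{5}$ ($w{\left(P,f \right)} = \sqrt{\frac{9}{5} + 5} = \sqrt{\frac{34}{5}} = \frac{\sqrt{170}}{5}$)
$\left(\left(-15651 - 14255\right) + w{\left(10,31 \right)}\right) + 5176 = \left(\left(-15651 - 14255\right) + \frac{\sqrt{170}}{5}\right) + 5176 = \left(-29906 + \frac{\sqrt{170}}{5}\right) + 5176 = -24730 + \frac{\sqrt{170}}{5}$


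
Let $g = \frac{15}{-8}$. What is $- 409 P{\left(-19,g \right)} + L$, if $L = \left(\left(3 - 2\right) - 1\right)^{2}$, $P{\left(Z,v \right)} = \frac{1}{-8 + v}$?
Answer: $\frac{3272}{79} \approx 41.418$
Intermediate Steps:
$g = - \frac{15}{8}$ ($g = 15 \left(- \frac{1}{8}\right) = - \frac{15}{8} \approx -1.875$)
$L = 0$ ($L = \left(1 - 1\right)^{2} = 0^{2} = 0$)
$- 409 P{\left(-19,g \right)} + L = - \frac{409}{-8 - \frac{15}{8}} + 0 = - \frac{409}{- \frac{79}{8}} + 0 = \left(-409\right) \left(- \frac{8}{79}\right) + 0 = \frac{3272}{79} + 0 = \frac{3272}{79}$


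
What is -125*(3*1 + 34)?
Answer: -4625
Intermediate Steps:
-125*(3*1 + 34) = -125*(3 + 34) = -125*37 = -4625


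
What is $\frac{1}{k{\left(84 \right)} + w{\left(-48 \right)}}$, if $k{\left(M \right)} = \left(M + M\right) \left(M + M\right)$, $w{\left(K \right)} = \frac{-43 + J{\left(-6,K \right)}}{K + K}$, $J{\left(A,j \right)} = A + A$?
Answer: $\frac{96}{2709559} \approx 3.543 \cdot 10^{-5}$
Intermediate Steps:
$J{\left(A,j \right)} = 2 A$
$w{\left(K \right)} = - \frac{55}{2 K}$ ($w{\left(K \right)} = \frac{-43 + 2 \left(-6\right)}{K + K} = \frac{-43 - 12}{2 K} = - 55 \frac{1}{2 K} = - \frac{55}{2 K}$)
$k{\left(M \right)} = 4 M^{2}$ ($k{\left(M \right)} = 2 M 2 M = 4 M^{2}$)
$\frac{1}{k{\left(84 \right)} + w{\left(-48 \right)}} = \frac{1}{4 \cdot 84^{2} - \frac{55}{2 \left(-48\right)}} = \frac{1}{4 \cdot 7056 - - \frac{55}{96}} = \frac{1}{28224 + \frac{55}{96}} = \frac{1}{\frac{2709559}{96}} = \frac{96}{2709559}$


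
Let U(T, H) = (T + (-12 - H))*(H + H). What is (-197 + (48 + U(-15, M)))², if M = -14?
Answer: 46225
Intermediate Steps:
U(T, H) = 2*H*(-12 + T - H) (U(T, H) = (-12 + T - H)*(2*H) = 2*H*(-12 + T - H))
(-197 + (48 + U(-15, M)))² = (-197 + (48 + 2*(-14)*(-12 - 15 - 1*(-14))))² = (-197 + (48 + 2*(-14)*(-12 - 15 + 14)))² = (-197 + (48 + 2*(-14)*(-13)))² = (-197 + (48 + 364))² = (-197 + 412)² = 215² = 46225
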